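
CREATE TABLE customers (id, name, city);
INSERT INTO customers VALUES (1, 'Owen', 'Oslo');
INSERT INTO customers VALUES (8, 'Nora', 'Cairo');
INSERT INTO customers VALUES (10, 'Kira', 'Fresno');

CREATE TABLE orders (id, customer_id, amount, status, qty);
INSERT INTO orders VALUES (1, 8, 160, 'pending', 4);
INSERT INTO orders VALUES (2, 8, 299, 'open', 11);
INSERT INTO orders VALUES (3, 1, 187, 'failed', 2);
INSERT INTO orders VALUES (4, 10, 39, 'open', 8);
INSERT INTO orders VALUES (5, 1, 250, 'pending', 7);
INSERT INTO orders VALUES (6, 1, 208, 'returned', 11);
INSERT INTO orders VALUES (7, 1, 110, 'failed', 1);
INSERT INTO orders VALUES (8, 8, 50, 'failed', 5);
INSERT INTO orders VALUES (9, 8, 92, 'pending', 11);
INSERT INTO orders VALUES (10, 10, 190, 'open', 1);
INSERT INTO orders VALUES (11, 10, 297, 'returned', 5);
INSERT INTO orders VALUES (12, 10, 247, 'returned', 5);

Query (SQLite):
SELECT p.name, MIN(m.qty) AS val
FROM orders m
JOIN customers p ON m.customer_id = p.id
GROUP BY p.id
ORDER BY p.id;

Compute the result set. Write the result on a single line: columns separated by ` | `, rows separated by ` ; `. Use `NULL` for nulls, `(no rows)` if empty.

Join each orders row to its customers via customer_id.
Group joined rows by customers.id; compute MIN(m.qty) per group.
  1: ids {3, 5, 6, 7} → MIN(m.qty)=1
  8: ids {1, 2, 8, 9} → MIN(m.qty)=4
  10: ids {4, 10, 11, 12} → MIN(m.qty)=1

Owen | 1 ; Nora | 4 ; Kira | 1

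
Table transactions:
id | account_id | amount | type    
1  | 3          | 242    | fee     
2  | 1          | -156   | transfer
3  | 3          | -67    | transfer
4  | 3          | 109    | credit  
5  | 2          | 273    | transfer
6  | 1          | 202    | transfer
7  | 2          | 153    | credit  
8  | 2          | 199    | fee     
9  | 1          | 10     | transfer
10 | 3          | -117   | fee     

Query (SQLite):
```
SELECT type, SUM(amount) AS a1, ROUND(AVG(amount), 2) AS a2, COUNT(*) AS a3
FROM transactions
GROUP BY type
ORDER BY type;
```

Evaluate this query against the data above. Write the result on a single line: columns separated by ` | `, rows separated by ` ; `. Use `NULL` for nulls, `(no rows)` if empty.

Group transactions by type.
Per group compute: SUM(amount), ROUND(AVG(amount), 2), COUNT(*).
  credit: ids {4, 7} → SUM(amount)=262, ROUND(AVG(amount), 2)=131, COUNT(*)=2
  fee: ids {1, 8, 10} → SUM(amount)=324, ROUND(AVG(amount), 2)=108, COUNT(*)=3
  transfer: ids {2, 3, 5, 6, 9} → SUM(amount)=262, ROUND(AVG(amount), 2)=52.4, COUNT(*)=5

credit | 262 | 131 | 2 ; fee | 324 | 108 | 3 ; transfer | 262 | 52.4 | 5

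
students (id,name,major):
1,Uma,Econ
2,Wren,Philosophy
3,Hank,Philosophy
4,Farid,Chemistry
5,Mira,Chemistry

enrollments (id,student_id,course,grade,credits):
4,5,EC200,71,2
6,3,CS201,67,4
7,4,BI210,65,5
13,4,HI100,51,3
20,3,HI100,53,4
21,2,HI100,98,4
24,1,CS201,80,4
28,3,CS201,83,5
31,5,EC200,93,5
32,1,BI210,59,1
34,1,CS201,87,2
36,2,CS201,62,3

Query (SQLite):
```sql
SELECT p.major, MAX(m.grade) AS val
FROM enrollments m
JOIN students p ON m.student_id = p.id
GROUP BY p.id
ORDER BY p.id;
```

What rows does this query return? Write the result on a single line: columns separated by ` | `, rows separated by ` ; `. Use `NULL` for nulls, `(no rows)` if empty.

Econ | 87 ; Philosophy | 98 ; Philosophy | 83 ; Chemistry | 65 ; Chemistry | 93

Join each enrollments row to its students via student_id.
Group joined rows by students.id; compute MAX(m.grade) per group.
  1: ids {24, 32, 34} → MAX(m.grade)=87
  2: ids {21, 36} → MAX(m.grade)=98
  3: ids {6, 20, 28} → MAX(m.grade)=83
  4: ids {7, 13} → MAX(m.grade)=65
  5: ids {4, 31} → MAX(m.grade)=93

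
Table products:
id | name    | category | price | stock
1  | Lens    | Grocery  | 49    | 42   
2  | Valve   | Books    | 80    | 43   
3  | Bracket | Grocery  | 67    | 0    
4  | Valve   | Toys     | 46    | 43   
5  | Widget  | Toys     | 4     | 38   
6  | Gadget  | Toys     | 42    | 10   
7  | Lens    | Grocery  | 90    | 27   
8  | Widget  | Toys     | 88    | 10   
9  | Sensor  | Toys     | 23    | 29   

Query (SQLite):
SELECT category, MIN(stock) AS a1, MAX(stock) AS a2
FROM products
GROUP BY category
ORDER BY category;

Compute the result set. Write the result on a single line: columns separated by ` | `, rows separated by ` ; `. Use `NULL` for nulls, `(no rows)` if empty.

Books | 43 | 43 ; Grocery | 0 | 42 ; Toys | 10 | 43

Group products by category.
Per group compute: MIN(stock), MAX(stock).
  Books: ids {2} → MIN(stock)=43, MAX(stock)=43
  Grocery: ids {1, 3, 7} → MIN(stock)=0, MAX(stock)=42
  Toys: ids {4, 5, 6, 8, 9} → MIN(stock)=10, MAX(stock)=43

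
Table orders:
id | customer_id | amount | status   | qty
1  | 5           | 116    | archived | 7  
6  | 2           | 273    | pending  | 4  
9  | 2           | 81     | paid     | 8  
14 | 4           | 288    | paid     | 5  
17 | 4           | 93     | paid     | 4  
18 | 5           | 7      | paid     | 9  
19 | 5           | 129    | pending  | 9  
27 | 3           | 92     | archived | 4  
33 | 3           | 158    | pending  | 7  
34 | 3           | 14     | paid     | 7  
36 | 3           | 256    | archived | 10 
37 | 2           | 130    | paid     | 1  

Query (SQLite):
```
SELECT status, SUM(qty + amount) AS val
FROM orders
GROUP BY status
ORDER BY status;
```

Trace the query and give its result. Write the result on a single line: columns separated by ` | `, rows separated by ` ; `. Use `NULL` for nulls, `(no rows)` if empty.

archived | 485 ; paid | 647 ; pending | 580

For each row compute qty + amount.
Group by status; take SUM of the expression per group.
  archived: ids {1, 27, 36} → SUM(qty + amount)=485
  paid: ids {9, 14, 17, 18, 34, 37} → SUM(qty + amount)=647
  pending: ids {6, 19, 33} → SUM(qty + amount)=580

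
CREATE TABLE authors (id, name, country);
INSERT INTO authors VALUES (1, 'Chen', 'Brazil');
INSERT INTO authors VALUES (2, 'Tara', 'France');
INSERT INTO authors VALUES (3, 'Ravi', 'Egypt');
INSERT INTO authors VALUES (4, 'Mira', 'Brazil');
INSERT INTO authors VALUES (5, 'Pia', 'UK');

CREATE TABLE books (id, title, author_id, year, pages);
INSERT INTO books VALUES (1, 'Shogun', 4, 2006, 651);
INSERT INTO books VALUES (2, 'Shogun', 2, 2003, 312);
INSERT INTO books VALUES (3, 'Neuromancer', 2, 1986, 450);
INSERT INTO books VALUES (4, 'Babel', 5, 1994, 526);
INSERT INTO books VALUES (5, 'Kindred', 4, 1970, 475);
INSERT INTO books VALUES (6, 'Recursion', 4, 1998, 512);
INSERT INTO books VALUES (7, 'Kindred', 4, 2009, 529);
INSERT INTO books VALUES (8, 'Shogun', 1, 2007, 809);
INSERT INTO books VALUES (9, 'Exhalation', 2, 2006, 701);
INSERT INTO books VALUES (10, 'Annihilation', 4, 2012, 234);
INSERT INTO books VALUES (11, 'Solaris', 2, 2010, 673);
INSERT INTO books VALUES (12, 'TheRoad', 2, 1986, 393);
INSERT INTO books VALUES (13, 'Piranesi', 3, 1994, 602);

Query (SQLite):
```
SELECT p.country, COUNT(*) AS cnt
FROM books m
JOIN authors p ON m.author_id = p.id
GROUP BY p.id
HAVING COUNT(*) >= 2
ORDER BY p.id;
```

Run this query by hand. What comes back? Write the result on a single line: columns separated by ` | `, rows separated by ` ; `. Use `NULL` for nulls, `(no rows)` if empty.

France | 5 ; Brazil | 5

Join each books row to its authors via author_id.
Group joined rows by authors.id; compute COUNT(*) per group.
HAVING: keep groups with count ≥ 2.
  1: ids {8} → COUNT(*)=1
  2: ids {2, 3, 9, 11, 12} → COUNT(*)=5
  3: ids {13} → COUNT(*)=1
  4: ids {1, 5, 6, 7, 10} → COUNT(*)=5
  5: ids {4} → COUNT(*)=1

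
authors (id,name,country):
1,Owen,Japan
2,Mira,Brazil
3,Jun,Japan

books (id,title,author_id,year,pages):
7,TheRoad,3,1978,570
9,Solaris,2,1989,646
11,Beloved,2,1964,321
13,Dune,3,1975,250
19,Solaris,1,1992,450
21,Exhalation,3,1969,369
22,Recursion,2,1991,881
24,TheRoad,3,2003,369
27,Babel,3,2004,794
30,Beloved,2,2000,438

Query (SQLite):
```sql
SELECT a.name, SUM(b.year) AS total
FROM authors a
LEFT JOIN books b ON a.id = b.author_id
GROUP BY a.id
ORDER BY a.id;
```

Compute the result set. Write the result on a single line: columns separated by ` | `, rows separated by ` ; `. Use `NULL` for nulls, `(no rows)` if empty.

Owen | 1992 ; Mira | 7944 ; Jun | 9929

LEFT JOIN keeps every authors row; unmatched ones get NULL for books columns.
Group by authors.id and compute SUM(b.year). SUM over an all-NULL group is NULL.
  1: ids {19} → SUM(b.year)=1992
  2: ids {9, 11, 22, 30} → SUM(b.year)=7944
  3: ids {7, 13, 21, 24, 27} → SUM(b.year)=9929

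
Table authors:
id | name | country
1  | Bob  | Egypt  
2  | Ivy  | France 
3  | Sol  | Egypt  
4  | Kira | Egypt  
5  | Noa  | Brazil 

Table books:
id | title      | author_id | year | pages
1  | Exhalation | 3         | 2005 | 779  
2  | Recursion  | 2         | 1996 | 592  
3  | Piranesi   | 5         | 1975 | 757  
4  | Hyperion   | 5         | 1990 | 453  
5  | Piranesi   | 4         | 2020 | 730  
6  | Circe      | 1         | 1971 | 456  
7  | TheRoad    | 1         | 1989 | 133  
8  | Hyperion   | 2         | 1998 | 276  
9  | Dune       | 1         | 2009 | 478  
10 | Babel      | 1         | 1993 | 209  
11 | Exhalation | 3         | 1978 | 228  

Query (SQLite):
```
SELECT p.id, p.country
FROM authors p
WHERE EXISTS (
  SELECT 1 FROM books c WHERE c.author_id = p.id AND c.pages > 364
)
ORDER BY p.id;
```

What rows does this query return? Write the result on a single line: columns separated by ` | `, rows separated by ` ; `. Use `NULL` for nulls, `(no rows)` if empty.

1 | Egypt ; 2 | France ; 3 | Egypt ; 4 | Egypt ; 5 | Brazil

For each authors row, check whether any books with matching author_id has pages > 364.
Keep rows where that is true.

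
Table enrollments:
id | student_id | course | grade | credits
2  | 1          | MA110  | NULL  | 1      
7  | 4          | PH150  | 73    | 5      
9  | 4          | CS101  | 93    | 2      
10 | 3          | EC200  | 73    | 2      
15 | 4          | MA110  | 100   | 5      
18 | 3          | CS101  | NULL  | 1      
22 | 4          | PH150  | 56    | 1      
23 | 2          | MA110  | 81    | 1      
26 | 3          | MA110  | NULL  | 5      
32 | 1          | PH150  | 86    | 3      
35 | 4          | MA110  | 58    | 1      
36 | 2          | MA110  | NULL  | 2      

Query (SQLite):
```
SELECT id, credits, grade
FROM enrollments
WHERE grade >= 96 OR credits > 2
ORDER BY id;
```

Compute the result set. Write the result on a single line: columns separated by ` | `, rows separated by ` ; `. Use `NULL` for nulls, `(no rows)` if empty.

7 | 5 | 73 ; 15 | 5 | 100 ; 26 | 5 | NULL ; 32 | 3 | 86

grade >= 96: ids {15}
credits > 2: ids {7, 15, 26, 32}
Combine with OR.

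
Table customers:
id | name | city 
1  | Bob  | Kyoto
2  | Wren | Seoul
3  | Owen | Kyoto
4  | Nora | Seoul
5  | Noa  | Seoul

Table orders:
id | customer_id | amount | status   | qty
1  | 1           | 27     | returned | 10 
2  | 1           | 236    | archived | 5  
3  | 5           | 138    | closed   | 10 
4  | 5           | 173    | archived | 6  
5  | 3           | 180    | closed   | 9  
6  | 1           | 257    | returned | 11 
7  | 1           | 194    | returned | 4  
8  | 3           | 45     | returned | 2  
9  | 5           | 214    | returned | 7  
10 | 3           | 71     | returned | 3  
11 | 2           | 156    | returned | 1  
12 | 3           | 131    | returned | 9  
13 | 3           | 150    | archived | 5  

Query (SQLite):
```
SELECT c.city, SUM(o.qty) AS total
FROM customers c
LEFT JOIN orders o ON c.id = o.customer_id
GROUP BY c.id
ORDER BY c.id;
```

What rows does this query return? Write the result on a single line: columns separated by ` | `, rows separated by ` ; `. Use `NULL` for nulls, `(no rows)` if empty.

LEFT JOIN keeps every customers row; unmatched ones get NULL for orders columns.
Group by customers.id and compute SUM(o.qty). SUM over an all-NULL group is NULL.
  1: ids {1, 2, 6, 7} → SUM(o.qty)=30
  2: ids {11} → SUM(o.qty)=1
  3: ids {5, 8, 10, 12, 13} → SUM(o.qty)=28
  4: ids {—} → SUM(o.qty)=NULL
  5: ids {3, 4, 9} → SUM(o.qty)=23

Kyoto | 30 ; Seoul | 1 ; Kyoto | 28 ; Seoul | NULL ; Seoul | 23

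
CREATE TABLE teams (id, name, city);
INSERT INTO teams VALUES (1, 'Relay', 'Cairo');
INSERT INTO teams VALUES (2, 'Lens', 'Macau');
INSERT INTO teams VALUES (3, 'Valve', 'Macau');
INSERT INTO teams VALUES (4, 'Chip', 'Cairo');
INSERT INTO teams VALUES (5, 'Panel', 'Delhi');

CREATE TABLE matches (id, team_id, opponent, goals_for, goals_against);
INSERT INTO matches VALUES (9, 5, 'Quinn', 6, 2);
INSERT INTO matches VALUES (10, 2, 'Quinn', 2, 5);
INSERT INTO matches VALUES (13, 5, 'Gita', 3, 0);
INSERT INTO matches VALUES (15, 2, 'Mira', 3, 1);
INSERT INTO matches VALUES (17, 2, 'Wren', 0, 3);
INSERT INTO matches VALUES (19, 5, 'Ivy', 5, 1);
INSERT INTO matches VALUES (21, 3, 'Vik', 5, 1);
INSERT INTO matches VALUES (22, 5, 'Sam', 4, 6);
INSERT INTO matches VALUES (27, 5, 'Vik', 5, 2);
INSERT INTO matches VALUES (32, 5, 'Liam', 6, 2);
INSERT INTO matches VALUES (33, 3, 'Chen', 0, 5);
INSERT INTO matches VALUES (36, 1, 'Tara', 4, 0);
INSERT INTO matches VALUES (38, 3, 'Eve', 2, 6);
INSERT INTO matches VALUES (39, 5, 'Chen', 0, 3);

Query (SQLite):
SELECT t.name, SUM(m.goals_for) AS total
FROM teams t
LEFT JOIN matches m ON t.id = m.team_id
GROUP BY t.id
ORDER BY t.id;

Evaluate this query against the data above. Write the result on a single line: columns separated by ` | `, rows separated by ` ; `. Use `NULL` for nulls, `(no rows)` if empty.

Relay | 4 ; Lens | 5 ; Valve | 7 ; Chip | NULL ; Panel | 29

LEFT JOIN keeps every teams row; unmatched ones get NULL for matches columns.
Group by teams.id and compute SUM(m.goals_for). SUM over an all-NULL group is NULL.
  1: ids {36} → SUM(m.goals_for)=4
  2: ids {10, 15, 17} → SUM(m.goals_for)=5
  3: ids {21, 33, 38} → SUM(m.goals_for)=7
  4: ids {—} → SUM(m.goals_for)=NULL
  5: ids {9, 13, 19, 22, 27, 32, 39} → SUM(m.goals_for)=29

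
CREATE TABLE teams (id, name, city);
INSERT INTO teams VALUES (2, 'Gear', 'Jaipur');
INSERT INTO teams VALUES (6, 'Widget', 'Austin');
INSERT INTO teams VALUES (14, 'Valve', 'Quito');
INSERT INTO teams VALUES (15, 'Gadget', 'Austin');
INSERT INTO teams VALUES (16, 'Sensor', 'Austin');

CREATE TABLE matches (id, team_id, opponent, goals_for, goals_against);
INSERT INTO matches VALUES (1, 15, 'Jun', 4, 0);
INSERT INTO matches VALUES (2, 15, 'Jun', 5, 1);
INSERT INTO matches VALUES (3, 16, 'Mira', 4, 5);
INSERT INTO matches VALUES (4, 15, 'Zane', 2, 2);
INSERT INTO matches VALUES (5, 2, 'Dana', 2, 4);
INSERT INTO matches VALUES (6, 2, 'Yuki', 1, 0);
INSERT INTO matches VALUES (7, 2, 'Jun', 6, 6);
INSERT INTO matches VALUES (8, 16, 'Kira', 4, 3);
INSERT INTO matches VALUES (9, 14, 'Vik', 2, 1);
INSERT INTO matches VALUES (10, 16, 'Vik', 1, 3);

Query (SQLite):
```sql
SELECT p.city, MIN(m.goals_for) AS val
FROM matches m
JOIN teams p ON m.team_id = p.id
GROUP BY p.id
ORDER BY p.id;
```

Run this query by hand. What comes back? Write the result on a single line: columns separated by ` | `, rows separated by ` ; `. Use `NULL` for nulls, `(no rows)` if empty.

Join each matches row to its teams via team_id.
Group joined rows by teams.id; compute MIN(m.goals_for) per group.
  2: ids {5, 6, 7} → MIN(m.goals_for)=1
  14: ids {9} → MIN(m.goals_for)=2
  15: ids {1, 2, 4} → MIN(m.goals_for)=2
  16: ids {3, 8, 10} → MIN(m.goals_for)=1

Jaipur | 1 ; Quito | 2 ; Austin | 2 ; Austin | 1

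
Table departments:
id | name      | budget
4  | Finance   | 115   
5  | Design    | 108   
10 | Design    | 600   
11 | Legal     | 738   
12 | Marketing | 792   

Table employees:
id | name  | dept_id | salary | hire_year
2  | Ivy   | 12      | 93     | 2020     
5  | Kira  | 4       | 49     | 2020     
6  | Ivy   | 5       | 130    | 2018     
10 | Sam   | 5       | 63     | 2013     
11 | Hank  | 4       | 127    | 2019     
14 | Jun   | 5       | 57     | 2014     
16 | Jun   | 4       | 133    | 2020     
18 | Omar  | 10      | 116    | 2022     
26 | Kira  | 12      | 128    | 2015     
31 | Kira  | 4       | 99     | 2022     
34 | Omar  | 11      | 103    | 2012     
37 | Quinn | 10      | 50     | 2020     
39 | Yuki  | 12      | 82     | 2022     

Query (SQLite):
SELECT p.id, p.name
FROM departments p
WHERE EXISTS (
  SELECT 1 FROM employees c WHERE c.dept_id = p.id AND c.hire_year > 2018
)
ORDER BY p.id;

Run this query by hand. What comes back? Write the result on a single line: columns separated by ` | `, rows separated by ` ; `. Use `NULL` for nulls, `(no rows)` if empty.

4 | Finance ; 10 | Design ; 12 | Marketing

For each departments row, check whether any employees with matching dept_id has hire_year > 2018.
Keep rows where that is true.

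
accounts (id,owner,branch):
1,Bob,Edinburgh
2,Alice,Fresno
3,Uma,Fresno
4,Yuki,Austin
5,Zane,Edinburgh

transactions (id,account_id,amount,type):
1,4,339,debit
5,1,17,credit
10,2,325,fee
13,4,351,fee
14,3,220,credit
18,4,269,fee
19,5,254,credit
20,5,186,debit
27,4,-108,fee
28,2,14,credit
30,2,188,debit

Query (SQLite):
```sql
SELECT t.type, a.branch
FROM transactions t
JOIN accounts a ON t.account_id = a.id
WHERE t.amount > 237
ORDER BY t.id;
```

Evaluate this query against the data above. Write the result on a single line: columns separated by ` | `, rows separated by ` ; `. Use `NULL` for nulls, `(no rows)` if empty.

Each transactions row matches the accounts row where account_id = accounts.id.
Then keep rows with t.amount > 237.

debit | Austin ; fee | Fresno ; fee | Austin ; fee | Austin ; credit | Edinburgh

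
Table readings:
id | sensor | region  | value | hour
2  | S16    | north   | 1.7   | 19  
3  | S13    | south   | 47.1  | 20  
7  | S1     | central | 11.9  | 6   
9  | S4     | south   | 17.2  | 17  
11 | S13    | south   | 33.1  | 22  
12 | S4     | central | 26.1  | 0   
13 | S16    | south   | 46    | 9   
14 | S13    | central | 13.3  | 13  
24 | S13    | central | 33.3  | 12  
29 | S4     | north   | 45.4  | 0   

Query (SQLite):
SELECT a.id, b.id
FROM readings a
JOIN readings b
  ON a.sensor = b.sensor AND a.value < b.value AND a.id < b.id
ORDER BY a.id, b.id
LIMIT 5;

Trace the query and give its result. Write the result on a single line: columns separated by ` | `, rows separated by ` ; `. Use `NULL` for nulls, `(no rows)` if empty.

Pairs (a,b) with same sensor, a.value < b.value, a.id < b.id.
sensor groups: S1:{7} S13:{3,11,14,24} S16:{2,13} S4:{9,12,29}
Ordered by (a.id, b.id); first 5.

2 | 13 ; 9 | 12 ; 9 | 29 ; 11 | 24 ; 12 | 29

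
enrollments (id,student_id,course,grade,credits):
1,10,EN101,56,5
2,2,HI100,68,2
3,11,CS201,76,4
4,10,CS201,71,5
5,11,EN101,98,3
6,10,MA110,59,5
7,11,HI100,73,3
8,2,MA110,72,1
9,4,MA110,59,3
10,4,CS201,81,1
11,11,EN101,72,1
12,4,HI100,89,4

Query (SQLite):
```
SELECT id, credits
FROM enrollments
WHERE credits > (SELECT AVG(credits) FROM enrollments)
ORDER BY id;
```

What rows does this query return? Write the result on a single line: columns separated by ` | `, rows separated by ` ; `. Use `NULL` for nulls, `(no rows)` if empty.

Scalar subquery: AVG(credits) over all enrollments rows = 3.083333 (≈; comparison uses full precision).
Keep rows where credits > that value.

1 | 5 ; 3 | 4 ; 4 | 5 ; 6 | 5 ; 12 | 4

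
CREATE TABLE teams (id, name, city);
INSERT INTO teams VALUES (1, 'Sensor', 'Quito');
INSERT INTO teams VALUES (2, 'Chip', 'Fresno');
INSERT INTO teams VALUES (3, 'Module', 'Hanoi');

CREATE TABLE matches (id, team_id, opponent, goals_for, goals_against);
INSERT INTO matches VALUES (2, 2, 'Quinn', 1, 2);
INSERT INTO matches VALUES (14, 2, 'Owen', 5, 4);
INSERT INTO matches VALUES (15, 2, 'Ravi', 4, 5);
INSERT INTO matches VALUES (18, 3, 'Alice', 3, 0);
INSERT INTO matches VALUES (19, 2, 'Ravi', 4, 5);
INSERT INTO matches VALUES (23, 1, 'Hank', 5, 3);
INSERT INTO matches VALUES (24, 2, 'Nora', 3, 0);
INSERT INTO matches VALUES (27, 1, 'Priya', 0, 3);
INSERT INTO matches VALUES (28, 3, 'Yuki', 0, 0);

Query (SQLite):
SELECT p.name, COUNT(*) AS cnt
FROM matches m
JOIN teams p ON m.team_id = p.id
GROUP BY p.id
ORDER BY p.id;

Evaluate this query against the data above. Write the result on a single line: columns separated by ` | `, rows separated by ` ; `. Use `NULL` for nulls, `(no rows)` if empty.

Sensor | 2 ; Chip | 5 ; Module | 2

Join each matches row to its teams via team_id.
Group joined rows by teams.id; compute COUNT(*) per group.
  1: ids {23, 27} → COUNT(*)=2
  2: ids {2, 14, 15, 19, 24} → COUNT(*)=5
  3: ids {18, 28} → COUNT(*)=2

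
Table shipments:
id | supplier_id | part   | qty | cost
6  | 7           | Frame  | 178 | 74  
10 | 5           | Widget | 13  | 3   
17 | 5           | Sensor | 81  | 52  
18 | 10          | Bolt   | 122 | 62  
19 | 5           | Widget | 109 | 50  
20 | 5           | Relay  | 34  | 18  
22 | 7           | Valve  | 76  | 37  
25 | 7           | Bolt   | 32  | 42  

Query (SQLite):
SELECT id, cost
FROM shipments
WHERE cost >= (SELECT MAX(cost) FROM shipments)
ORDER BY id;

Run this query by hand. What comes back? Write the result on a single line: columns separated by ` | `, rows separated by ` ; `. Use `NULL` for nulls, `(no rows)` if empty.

Scalar subquery: MAX(cost) over all shipments rows = 74.
Keep rows where cost >= that value.

6 | 74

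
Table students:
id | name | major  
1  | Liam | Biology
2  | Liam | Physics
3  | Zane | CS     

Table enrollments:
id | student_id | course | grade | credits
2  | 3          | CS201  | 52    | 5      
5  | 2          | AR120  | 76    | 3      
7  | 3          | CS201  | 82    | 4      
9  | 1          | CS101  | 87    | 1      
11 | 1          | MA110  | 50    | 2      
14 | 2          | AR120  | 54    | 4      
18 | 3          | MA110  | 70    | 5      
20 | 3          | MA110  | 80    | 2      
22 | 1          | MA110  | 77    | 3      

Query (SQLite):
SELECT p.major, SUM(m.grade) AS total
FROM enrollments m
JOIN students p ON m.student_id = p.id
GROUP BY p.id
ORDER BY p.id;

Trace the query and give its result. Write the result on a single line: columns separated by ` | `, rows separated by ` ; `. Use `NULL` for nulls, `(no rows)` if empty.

Join each enrollments row to its students via student_id.
Group joined rows by students.id; compute SUM(m.grade) per group.
  1: ids {9, 11, 22} → SUM(m.grade)=214
  2: ids {5, 14} → SUM(m.grade)=130
  3: ids {2, 7, 18, 20} → SUM(m.grade)=284

Biology | 214 ; Physics | 130 ; CS | 284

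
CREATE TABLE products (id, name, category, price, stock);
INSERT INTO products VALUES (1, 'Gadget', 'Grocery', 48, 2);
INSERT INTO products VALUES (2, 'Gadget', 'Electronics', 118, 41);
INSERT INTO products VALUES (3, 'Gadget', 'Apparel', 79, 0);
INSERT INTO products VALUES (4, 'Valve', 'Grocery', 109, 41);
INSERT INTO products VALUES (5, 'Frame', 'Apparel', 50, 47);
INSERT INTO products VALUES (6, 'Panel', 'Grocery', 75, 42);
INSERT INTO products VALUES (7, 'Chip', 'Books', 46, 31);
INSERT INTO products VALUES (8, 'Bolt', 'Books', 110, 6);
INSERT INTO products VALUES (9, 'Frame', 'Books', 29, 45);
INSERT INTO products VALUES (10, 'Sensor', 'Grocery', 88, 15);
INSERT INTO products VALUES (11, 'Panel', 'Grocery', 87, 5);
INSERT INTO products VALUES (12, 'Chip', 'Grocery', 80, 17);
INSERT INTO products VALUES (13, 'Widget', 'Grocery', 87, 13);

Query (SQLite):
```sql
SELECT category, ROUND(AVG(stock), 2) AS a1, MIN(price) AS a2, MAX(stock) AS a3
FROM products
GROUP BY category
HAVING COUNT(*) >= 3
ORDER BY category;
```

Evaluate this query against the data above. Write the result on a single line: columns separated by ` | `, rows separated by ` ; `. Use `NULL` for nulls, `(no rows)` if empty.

Books | 27.33 | 29 | 45 ; Grocery | 19.29 | 48 | 42

Group products by category.
Per group compute: ROUND(AVG(stock), 2), MIN(price), MAX(stock).
HAVING: drop groups with fewer than 3 rows.
  Apparel: ids {3, 5} → ROUND(AVG(stock), 2)=23.5, MIN(price)=50, MAX(stock)=47
  Books: ids {7, 8, 9} → ROUND(AVG(stock), 2)=27.33, MIN(price)=29, MAX(stock)=45
  Electronics: ids {2} → ROUND(AVG(stock), 2)=41, MIN(price)=118, MAX(stock)=41
  Grocery: ids {1, 4, 6, 10, 11, 12, 13} → ROUND(AVG(stock), 2)=19.29, MIN(price)=48, MAX(stock)=42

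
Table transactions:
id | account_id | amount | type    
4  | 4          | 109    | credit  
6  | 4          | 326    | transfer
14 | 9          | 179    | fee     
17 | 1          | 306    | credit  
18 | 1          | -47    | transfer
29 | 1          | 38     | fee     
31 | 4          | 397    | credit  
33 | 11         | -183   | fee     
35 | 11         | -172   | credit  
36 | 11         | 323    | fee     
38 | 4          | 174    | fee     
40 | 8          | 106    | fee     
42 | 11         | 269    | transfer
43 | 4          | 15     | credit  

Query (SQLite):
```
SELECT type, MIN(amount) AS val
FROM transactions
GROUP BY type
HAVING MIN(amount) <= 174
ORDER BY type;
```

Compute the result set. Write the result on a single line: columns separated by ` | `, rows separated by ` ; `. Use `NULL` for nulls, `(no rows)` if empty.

credit | -172 ; fee | -183 ; transfer | -47

Partition transactions by type; compute MIN(amount) within each group.
HAVING: keep groups where MIN(amount) <= 174.
  credit: ids {4, 17, 31, 35, 43} → MIN(amount)=-172
  fee: ids {14, 29, 33, 36, 38, 40} → MIN(amount)=-183
  transfer: ids {6, 18, 42} → MIN(amount)=-47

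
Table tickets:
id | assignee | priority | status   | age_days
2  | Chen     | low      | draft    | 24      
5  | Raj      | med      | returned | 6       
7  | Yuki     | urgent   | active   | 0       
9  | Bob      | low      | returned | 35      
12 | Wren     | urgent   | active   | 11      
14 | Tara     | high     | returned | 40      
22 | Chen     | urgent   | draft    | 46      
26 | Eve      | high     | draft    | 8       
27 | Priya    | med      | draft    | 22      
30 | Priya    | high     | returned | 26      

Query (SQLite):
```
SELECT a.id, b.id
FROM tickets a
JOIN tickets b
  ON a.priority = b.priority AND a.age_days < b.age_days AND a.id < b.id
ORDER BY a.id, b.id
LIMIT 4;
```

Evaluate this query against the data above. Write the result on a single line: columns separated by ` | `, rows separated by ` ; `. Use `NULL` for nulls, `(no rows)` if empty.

Pairs (a,b) with same priority, a.age_days < b.age_days, a.id < b.id.
priority groups: high:{14,26,30} low:{2,9} med:{5,27} urgent:{7,12,22}
Ordered by (a.id, b.id); first 4.

2 | 9 ; 5 | 27 ; 7 | 12 ; 7 | 22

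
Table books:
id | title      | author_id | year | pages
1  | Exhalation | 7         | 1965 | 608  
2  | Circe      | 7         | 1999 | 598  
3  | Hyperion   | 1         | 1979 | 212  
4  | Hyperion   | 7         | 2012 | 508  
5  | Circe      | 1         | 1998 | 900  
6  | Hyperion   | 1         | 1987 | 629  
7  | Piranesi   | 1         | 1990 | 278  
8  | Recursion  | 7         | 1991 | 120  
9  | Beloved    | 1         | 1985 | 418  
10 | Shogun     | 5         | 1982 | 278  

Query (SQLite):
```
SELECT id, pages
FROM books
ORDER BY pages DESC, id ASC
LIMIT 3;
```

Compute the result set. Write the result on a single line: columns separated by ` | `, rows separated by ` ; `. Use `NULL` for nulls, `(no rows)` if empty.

5 | 900 ; 6 | 629 ; 1 | 608

Sort by pages desc, tiebreak id asc: (900, id=5), (629, id=6), (608, id=1), (598, id=2), (508, id=4), (418, id=9) …. Take first 3.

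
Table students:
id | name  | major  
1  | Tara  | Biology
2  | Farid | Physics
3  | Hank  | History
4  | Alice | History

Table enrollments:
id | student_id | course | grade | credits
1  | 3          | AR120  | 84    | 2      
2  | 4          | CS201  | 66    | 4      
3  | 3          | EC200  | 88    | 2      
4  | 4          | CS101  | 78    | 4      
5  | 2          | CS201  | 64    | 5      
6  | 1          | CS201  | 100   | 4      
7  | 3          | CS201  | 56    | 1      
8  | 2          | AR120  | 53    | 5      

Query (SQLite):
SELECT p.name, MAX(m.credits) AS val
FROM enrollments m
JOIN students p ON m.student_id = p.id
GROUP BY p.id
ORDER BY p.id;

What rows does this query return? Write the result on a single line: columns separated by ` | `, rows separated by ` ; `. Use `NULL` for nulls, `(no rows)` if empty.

Tara | 4 ; Farid | 5 ; Hank | 2 ; Alice | 4

Join each enrollments row to its students via student_id.
Group joined rows by students.id; compute MAX(m.credits) per group.
  1: ids {6} → MAX(m.credits)=4
  2: ids {5, 8} → MAX(m.credits)=5
  3: ids {1, 3, 7} → MAX(m.credits)=2
  4: ids {2, 4} → MAX(m.credits)=4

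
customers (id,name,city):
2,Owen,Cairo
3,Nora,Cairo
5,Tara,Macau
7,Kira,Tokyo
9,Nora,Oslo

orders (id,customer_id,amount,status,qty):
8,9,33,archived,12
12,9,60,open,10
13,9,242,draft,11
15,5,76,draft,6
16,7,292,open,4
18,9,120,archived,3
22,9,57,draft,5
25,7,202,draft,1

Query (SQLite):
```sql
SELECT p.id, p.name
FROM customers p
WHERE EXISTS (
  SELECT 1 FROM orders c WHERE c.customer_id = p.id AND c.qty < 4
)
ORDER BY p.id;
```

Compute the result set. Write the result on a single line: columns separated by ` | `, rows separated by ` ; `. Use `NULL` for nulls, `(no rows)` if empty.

7 | Kira ; 9 | Nora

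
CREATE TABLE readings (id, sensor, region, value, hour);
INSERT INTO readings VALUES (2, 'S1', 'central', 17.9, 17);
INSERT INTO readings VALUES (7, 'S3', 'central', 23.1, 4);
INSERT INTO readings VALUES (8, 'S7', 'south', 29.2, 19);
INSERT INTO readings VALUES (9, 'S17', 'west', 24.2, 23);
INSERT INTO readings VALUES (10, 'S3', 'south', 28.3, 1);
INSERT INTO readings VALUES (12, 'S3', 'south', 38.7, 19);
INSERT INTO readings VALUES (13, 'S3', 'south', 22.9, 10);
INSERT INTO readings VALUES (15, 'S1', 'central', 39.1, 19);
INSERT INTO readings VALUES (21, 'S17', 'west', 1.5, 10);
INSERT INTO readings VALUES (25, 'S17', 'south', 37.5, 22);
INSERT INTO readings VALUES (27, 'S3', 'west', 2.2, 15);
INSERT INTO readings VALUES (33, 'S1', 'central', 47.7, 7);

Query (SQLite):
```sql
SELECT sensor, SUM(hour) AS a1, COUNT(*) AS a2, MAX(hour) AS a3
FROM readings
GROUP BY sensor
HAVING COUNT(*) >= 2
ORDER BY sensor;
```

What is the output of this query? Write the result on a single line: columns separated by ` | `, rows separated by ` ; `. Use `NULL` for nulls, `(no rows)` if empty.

Group readings by sensor.
Per group compute: SUM(hour), COUNT(*), MAX(hour).
HAVING: drop groups with fewer than 2 rows.
  S1: ids {2, 15, 33} → SUM(hour)=43, COUNT(*)=3, MAX(hour)=19
  S17: ids {9, 21, 25} → SUM(hour)=55, COUNT(*)=3, MAX(hour)=23
  S3: ids {7, 10, 12, 13, 27} → SUM(hour)=49, COUNT(*)=5, MAX(hour)=19
  S7: ids {8} → SUM(hour)=19, COUNT(*)=1, MAX(hour)=19

S1 | 43 | 3 | 19 ; S17 | 55 | 3 | 23 ; S3 | 49 | 5 | 19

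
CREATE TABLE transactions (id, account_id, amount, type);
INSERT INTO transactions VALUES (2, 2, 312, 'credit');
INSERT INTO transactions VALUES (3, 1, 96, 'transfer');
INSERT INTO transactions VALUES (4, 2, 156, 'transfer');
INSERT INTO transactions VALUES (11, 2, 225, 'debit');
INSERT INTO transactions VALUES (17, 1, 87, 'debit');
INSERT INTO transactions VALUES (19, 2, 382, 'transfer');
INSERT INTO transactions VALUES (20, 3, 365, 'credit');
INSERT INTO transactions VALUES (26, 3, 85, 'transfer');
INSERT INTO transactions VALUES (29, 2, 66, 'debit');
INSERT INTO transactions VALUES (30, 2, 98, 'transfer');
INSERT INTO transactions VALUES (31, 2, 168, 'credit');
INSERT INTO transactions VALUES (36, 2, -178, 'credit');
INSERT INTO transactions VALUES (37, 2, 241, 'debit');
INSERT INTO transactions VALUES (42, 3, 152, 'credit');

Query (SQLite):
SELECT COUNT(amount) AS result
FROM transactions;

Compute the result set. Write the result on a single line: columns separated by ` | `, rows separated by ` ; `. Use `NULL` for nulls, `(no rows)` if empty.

All amount values: [312, 96, 156, 225, 87, 382, 365, 85, 66, 98, 168, -178, 241, 152].
COUNT(amount) counts non-NULL values → 14.

14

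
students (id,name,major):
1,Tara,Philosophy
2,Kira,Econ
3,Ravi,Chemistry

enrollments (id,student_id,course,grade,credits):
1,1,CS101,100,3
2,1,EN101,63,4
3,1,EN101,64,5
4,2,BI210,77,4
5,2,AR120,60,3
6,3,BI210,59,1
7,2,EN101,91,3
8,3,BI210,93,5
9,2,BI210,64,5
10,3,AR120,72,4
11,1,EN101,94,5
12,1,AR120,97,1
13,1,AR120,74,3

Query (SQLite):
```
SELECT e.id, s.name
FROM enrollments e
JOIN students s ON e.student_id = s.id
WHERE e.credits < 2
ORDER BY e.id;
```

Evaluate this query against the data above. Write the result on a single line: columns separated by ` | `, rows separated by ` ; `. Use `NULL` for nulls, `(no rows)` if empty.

6 | Ravi ; 12 | Tara

Each enrollments row matches the students row where student_id = students.id.
Then keep rows with e.credits < 2.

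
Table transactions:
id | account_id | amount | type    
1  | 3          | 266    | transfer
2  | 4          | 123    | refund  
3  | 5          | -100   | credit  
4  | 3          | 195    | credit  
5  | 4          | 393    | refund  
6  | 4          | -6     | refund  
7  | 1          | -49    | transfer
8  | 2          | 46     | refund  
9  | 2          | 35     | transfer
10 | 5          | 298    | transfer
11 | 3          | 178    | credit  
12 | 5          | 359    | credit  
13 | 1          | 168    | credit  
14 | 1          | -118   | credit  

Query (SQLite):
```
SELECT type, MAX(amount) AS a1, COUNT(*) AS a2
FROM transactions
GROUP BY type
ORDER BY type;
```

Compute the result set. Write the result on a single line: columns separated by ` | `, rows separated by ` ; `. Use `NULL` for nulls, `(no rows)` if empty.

Group transactions by type.
Per group compute: MAX(amount), COUNT(*).
  credit: ids {3, 4, 11, 12, 13, 14} → MAX(amount)=359, COUNT(*)=6
  refund: ids {2, 5, 6, 8} → MAX(amount)=393, COUNT(*)=4
  transfer: ids {1, 7, 9, 10} → MAX(amount)=298, COUNT(*)=4

credit | 359 | 6 ; refund | 393 | 4 ; transfer | 298 | 4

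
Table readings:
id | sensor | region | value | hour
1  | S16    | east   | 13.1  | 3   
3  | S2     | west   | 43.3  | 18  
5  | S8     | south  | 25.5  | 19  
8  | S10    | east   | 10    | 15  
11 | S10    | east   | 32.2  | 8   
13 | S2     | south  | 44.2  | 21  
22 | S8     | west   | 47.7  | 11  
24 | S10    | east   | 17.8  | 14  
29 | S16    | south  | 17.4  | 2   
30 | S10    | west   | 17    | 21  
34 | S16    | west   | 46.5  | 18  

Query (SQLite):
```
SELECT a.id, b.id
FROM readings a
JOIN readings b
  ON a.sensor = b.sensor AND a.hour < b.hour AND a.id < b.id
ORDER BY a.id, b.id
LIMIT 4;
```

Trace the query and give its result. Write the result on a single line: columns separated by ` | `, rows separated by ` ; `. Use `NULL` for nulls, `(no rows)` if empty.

1 | 34 ; 3 | 13 ; 8 | 30 ; 11 | 24

Pairs (a,b) with same sensor, a.hour < b.hour, a.id < b.id.
sensor groups: S10:{8,11,24,30} S16:{1,29,34} S2:{3,13} S8:{5,22}
Ordered by (a.id, b.id); first 4.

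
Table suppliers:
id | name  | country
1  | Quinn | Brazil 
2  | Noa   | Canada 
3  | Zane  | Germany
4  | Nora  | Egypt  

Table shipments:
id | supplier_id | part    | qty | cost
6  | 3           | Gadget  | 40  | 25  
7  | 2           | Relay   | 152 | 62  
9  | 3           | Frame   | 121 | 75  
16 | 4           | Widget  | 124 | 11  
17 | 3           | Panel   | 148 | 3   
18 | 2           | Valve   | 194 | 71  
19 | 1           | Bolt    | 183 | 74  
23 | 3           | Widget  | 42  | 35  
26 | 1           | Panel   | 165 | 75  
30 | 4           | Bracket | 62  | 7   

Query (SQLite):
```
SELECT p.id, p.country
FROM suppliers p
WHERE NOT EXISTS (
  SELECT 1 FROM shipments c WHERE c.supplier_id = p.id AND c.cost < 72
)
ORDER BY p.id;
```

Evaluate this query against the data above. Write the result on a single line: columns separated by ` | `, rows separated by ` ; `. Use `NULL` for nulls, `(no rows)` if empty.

1 | Brazil

For each suppliers row, check whether any shipments with matching supplier_id has cost < 72.
Keep rows where that is false.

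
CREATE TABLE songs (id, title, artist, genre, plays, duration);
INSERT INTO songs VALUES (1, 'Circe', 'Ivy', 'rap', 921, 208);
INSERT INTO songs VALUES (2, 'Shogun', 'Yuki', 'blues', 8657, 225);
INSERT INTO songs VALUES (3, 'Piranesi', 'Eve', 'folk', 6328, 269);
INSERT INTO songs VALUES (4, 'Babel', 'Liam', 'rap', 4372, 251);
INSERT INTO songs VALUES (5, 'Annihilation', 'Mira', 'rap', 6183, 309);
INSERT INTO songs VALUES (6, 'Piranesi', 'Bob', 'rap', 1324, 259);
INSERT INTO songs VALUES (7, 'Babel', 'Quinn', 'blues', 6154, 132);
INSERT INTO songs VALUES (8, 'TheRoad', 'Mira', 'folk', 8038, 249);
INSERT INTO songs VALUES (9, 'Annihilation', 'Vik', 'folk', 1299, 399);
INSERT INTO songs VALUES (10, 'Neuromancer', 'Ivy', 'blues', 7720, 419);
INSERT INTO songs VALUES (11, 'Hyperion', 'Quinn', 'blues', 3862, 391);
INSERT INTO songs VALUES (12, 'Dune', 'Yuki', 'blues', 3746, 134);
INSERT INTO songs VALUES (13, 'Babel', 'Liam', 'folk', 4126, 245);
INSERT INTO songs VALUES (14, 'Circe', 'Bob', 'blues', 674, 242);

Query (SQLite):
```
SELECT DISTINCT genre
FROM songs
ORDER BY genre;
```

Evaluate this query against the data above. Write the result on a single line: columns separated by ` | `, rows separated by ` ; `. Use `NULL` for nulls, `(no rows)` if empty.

blues ; folk ; rap

Collect distinct genre values from songs.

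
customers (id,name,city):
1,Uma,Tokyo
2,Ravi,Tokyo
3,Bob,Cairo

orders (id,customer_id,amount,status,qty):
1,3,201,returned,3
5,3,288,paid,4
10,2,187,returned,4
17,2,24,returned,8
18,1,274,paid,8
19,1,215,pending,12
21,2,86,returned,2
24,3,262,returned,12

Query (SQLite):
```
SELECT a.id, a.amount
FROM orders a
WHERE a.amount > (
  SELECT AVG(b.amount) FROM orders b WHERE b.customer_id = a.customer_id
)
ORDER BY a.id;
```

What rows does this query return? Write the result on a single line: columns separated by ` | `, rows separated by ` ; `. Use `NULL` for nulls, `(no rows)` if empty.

For each orders row a, compute AVG(amount) over rows sharing a.customer_id.
Keep row a if a.amount > that per-group AVG.
  customer_id=1: AVG(amount) = 244.5
  customer_id=2: AVG(amount) = 99.0
  customer_id=3: AVG(amount) = 250.333333

5 | 288 ; 10 | 187 ; 18 | 274 ; 24 | 262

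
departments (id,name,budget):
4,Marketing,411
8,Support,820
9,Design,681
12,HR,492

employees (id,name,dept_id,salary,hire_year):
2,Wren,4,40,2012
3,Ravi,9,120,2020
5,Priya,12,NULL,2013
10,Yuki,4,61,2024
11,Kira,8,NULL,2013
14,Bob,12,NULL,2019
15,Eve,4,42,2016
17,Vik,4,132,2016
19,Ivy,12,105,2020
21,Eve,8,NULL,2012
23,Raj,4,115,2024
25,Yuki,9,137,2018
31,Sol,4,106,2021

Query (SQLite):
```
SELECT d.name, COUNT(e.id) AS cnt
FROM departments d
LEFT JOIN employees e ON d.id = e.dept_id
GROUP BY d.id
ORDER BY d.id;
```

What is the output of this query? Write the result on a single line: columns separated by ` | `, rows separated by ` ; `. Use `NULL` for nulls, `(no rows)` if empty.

Marketing | 6 ; Support | 2 ; Design | 2 ; HR | 3

LEFT JOIN keeps every departments row; unmatched ones get NULL for employees columns.
Group by departments.id and compute COUNT(e.id). COUNT(col) of an all-NULL group is 0.
  4: ids {2, 10, 15, 17, 23, 31} → COUNT(e.id)=6
  8: ids {11, 21} → COUNT(e.id)=2
  9: ids {3, 25} → COUNT(e.id)=2
  12: ids {5, 14, 19} → COUNT(e.id)=3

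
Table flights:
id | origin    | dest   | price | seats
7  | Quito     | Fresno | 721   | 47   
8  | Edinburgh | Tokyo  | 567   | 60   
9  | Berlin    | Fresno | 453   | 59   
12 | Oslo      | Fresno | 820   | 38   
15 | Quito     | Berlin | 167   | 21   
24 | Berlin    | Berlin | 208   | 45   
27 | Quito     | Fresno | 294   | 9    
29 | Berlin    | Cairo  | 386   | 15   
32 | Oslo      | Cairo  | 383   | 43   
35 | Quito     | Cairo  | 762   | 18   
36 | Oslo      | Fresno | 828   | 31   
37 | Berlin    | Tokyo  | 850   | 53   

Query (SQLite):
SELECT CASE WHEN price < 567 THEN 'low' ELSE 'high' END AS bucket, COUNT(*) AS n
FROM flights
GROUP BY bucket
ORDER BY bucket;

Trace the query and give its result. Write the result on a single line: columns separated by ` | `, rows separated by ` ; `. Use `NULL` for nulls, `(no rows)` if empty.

Bucket rows by price < 567 → 'low' else 'high'; count each bucket.

high | 6 ; low | 6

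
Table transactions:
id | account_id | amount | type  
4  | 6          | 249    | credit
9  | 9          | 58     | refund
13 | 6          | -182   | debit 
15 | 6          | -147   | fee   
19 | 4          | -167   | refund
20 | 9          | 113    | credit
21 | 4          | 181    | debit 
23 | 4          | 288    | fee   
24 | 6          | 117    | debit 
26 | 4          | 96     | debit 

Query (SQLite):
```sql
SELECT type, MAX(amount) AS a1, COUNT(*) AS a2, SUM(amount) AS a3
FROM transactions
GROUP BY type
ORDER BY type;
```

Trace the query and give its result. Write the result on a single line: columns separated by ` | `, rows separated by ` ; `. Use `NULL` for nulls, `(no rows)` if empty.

Group transactions by type.
Per group compute: MAX(amount), COUNT(*), SUM(amount).
  credit: ids {4, 20} → MAX(amount)=249, COUNT(*)=2, SUM(amount)=362
  debit: ids {13, 21, 24, 26} → MAX(amount)=181, COUNT(*)=4, SUM(amount)=212
  fee: ids {15, 23} → MAX(amount)=288, COUNT(*)=2, SUM(amount)=141
  refund: ids {9, 19} → MAX(amount)=58, COUNT(*)=2, SUM(amount)=-109

credit | 249 | 2 | 362 ; debit | 181 | 4 | 212 ; fee | 288 | 2 | 141 ; refund | 58 | 2 | -109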